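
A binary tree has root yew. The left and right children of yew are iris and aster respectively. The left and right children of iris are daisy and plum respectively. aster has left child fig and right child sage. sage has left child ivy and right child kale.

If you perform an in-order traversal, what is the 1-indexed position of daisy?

In-order visits the left subtree, then the node, then the right subtree.
At yew: go left to iris.
  At iris: go left to daisy.
    daisy is a leaf — visit daisy.
  Visit iris.
  At iris: go right to plum.
    plum is a leaf — visit plum.
Visit yew.
At yew: go right to aster.
  At aster: go left to fig.
    fig is a leaf — visit fig.
  Visit aster.
  At aster: go right to sage.
    At sage: go left to ivy.
      ivy is a leaf — visit ivy.
    Visit sage.
    At sage: go right to kale.
      kale is a leaf — visit kale.
Full in-order sequence: daisy, iris, plum, yew, fig, aster, ivy, sage, kale.

1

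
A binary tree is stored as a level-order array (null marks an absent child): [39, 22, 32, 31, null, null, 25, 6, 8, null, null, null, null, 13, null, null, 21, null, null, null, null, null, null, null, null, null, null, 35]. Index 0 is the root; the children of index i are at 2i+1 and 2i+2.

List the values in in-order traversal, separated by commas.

6, 21, 31, 8, 22, 39, 32, 35, 13, 25

In-order visits the left subtree, then the node, then the right subtree.
At 39: go left to 22.
  At 22: go left to 31.
    At 31: go left to 6.
      At 6: no left child.
      Visit 6.
      At 6: go right to 21.
        21 is a leaf — visit 21.
    Visit 31.
    At 31: go right to 8.
      8 is a leaf — visit 8.
  Visit 22.
  At 22: no right child.
Visit 39.
At 39: go right to 32.
  At 32: no left child.
  Visit 32.
  At 32: go right to 25.
    At 25: go left to 13.
      At 13: go left to 35.
        35 is a leaf — visit 35.
      Visit 13.
      At 13: no right child.
    Visit 25.
    At 25: no right child.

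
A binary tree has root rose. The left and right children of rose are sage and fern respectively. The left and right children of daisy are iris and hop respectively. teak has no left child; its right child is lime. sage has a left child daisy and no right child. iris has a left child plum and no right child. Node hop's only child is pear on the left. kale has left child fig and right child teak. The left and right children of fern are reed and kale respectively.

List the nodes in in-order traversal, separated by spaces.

plum iris daisy pear hop sage rose reed fern fig kale teak lime

In-order visits the left subtree, then the node, then the right subtree.
At rose: go left to sage.
  At sage: go left to daisy.
    At daisy: go left to iris.
      At iris: go left to plum.
        plum is a leaf — visit plum.
      Visit iris.
      At iris: no right child.
    Visit daisy.
    At daisy: go right to hop.
      At hop: go left to pear.
        pear is a leaf — visit pear.
      Visit hop.
      At hop: no right child.
  Visit sage.
  At sage: no right child.
Visit rose.
At rose: go right to fern.
  At fern: go left to reed.
    reed is a leaf — visit reed.
  Visit fern.
  At fern: go right to kale.
    At kale: go left to fig.
      fig is a leaf — visit fig.
    Visit kale.
    At kale: go right to teak.
      At teak: no left child.
      Visit teak.
      At teak: go right to lime.
        lime is a leaf — visit lime.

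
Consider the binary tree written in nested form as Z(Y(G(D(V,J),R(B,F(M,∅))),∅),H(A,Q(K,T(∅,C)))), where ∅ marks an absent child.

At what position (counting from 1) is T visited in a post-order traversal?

13

Post-order visits the left subtree, then the right subtree, then the node.
At Z: go left to Y.
  At Y: go left to G.
    At G: go left to D.
      At D: go left to V.
        V is a leaf — visit V.
      At D: go right to J.
        J is a leaf — visit J.
      Visit D.
    At G: go right to R.
      At R: go left to B.
        B is a leaf — visit B.
      At R: go right to F.
        At F: go left to M.
          M is a leaf — visit M.
        At F: no right child.
        Visit F.
      Visit R.
    Visit G.
  At Y: no right child.
  Visit Y.
At Z: go right to H.
  At H: go left to A.
    A is a leaf — visit A.
  At H: go right to Q.
    At Q: go left to K.
      K is a leaf — visit K.
    At Q: go right to T.
      At T: no left child.
      At T: go right to C.
        C is a leaf — visit C.
      Visit T.
    Visit Q.
  Visit H.
Visit Z.
Full post-order sequence: V, J, D, B, M, F, R, G, Y, A, K, C, T, Q, H, Z.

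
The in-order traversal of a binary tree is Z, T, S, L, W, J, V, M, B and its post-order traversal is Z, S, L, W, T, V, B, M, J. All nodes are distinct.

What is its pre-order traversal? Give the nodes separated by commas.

The last element of post-order is the root; it splits in-order into left and right subtrees.
Root J: left subtree has 5 nodes {Z, T, S, L, W}, right has 3 {V, M, B}.
  Root T: left subtree has 1 node {Z}, right has 3 {S, L, W}.
    Root W: left subtree has 2 nodes {S, L}, right has 0 { }.
      Root L: left subtree has 1 node {S}, right has 0 { }.
  Root M: left subtree has 1 node {V}, right has 1 {B}.

J, T, Z, W, L, S, M, V, B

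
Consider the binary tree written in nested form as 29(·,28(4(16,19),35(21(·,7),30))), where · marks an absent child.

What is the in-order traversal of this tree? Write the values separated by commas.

29, 16, 4, 19, 28, 21, 7, 35, 30

In-order visits the left subtree, then the node, then the right subtree.
At 29: no left child.
Visit 29.
At 29: go right to 28.
  At 28: go left to 4.
    At 4: go left to 16.
      16 is a leaf — visit 16.
    Visit 4.
    At 4: go right to 19.
      19 is a leaf — visit 19.
  Visit 28.
  At 28: go right to 35.
    At 35: go left to 21.
      At 21: no left child.
      Visit 21.
      At 21: go right to 7.
        7 is a leaf — visit 7.
    Visit 35.
    At 35: go right to 30.
      30 is a leaf — visit 30.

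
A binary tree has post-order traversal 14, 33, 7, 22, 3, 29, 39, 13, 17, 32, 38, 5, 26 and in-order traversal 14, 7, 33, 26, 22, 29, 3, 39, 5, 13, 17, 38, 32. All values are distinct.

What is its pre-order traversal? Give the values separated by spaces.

26 7 14 33 5 39 29 22 3 38 17 13 32

The last element of post-order is the root; it splits in-order into left and right subtrees.
Root 26: left subtree has 3 nodes {14, 7, 33}, right has 9 {22, 29, 3, 39, 5, 13, 17, 38, 32}.
  Root 7: left subtree has 1 node {14}, right has 1 {33}.
  Root 5: left subtree has 4 nodes {22, 29, 3, 39}, right has 4 {13, 17, 38, 32}.
    Root 39: left subtree has 3 nodes {22, 29, 3}, right has 0 { }.
      Root 29: left subtree has 1 node {22}, right has 1 {3}.
    Root 38: left subtree has 2 nodes {13, 17}, right has 1 {32}.
      Root 17: left subtree has 1 node {13}, right has 0 { }.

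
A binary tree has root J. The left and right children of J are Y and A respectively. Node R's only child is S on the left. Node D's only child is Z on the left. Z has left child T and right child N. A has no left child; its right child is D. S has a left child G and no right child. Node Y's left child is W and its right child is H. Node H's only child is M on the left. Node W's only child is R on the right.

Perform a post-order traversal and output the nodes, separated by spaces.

G S R W M H Y T N Z D A J

Post-order visits the left subtree, then the right subtree, then the node.
At J: go left to Y.
  At Y: go left to W.
    At W: no left child.
    At W: go right to R.
      At R: go left to S.
        At S: go left to G.
          G is a leaf — visit G.
        At S: no right child.
        Visit S.
      At R: no right child.
      Visit R.
    Visit W.
  At Y: go right to H.
    At H: go left to M.
      M is a leaf — visit M.
    At H: no right child.
    Visit H.
  Visit Y.
At J: go right to A.
  At A: no left child.
  At A: go right to D.
    At D: go left to Z.
      At Z: go left to T.
        T is a leaf — visit T.
      At Z: go right to N.
        N is a leaf — visit N.
      Visit Z.
    At D: no right child.
    Visit D.
  Visit A.
Visit J.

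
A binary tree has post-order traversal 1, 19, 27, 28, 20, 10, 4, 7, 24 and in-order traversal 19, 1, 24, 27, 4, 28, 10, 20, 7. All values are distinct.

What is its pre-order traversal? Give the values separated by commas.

24, 19, 1, 7, 4, 27, 10, 28, 20

The last element of post-order is the root; it splits in-order into left and right subtrees.
Root 24: left subtree has 2 nodes {19, 1}, right has 6 {27, 4, 28, 10, 20, 7}.
  Root 19: left subtree has 0 nodes { }, right has 1 {1}.
  Root 7: left subtree has 5 nodes {27, 4, 28, 10, 20}, right has 0 { }.
    Root 4: left subtree has 1 node {27}, right has 3 {28, 10, 20}.
      Root 10: left subtree has 1 node {28}, right has 1 {20}.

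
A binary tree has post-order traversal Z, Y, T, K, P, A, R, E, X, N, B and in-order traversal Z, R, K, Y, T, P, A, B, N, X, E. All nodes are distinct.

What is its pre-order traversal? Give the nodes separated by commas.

B, R, Z, A, P, K, T, Y, N, X, E

The last element of post-order is the root; it splits in-order into left and right subtrees.
Root B: left subtree has 7 nodes {Z, R, K, Y, T, P, A}, right has 3 {N, X, E}.
  Root R: left subtree has 1 node {Z}, right has 5 {K, Y, T, P, A}.
    Root A: left subtree has 4 nodes {K, Y, T, P}, right has 0 { }.
      Root P: left subtree has 3 nodes {K, Y, T}, right has 0 { }.
        Root K: left subtree has 0 nodes { }, right has 2 {Y, T}.
          Root T: left subtree has 1 node {Y}, right has 0 { }.
  Root N: left subtree has 0 nodes { }, right has 2 {X, E}.
    Root X: left subtree has 0 nodes { }, right has 1 {E}.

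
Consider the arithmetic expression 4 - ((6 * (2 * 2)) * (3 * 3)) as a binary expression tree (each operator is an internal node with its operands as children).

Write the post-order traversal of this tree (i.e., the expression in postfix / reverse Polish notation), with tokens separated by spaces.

Post-order on an expression tree gives postfix notation: for each operator, emit left operand, right operand, then the operator.

4 6 2 2 * * 3 3 * * -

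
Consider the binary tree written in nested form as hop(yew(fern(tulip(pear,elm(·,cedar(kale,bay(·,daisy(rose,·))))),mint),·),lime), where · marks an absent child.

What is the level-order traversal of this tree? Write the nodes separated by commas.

Level-order visits nodes level by level from the root, left to right within each level.
Level 0: hop
Level 1: yew, lime
Level 2: fern
Level 3: tulip, mint
Level 4: pear, elm
Level 5: cedar
Level 6: kale, bay
Level 7: daisy
Level 8: rose

hop, yew, lime, fern, tulip, mint, pear, elm, cedar, kale, bay, daisy, rose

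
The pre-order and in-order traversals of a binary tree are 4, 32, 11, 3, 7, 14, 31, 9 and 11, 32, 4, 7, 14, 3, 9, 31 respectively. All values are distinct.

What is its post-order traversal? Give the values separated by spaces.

11 32 14 7 9 31 3 4

The first element of pre-order is the root; it splits in-order into left and right subtrees.
Root 4: left subtree has 2 nodes {11, 32}, right has 5 {7, 14, 3, 9, 31}.
  Root 32: left subtree has 1 node {11}, right has 0 { }.
  Root 3: left subtree has 2 nodes {7, 14}, right has 2 {9, 31}.
    Root 7: left subtree has 0 nodes { }, right has 1 {14}.
    Root 31: left subtree has 1 node {9}, right has 0 { }.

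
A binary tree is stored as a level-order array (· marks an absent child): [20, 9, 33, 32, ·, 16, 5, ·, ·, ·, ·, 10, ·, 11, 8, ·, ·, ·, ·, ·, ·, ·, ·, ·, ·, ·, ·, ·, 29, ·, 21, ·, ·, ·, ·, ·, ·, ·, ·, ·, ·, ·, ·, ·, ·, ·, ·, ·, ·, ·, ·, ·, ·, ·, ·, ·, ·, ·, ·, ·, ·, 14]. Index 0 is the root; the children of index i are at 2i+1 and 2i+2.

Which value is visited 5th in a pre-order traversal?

16

Pre-order visits the node, then its left subtree, then its right subtree.
Visit 20.
At 20: go left to 9.
  Visit 9.
  At 9: go left to 32.
    32 is a leaf — visit 32.
  At 9: no right child.
At 20: go right to 33.
  Visit 33.
  At 33: go left to 16.
    Visit 16.
    At 16: go left to 10.
      10 is a leaf — visit 10.
    At 16: no right child.
  At 33: go right to 5.
    Visit 5.
    At 5: go left to 11.
      Visit 11.
      At 11: no left child.
      At 11: go right to 29.
        29 is a leaf — visit 29.
    At 5: go right to 8.
      Visit 8.
      At 8: no left child.
      At 8: go right to 21.
        Visit 21.
        At 21: go left to 14.
          14 is a leaf — visit 14.
        At 21: no right child.
Full pre-order sequence: 20, 9, 32, 33, 16, 10, 5, 11, 29, 8, 21, 14.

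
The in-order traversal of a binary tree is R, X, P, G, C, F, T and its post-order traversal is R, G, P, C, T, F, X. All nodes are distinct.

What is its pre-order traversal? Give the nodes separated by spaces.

The last element of post-order is the root; it splits in-order into left and right subtrees.
Root X: left subtree has 1 node {R}, right has 5 {P, G, C, F, T}.
  Root F: left subtree has 3 nodes {P, G, C}, right has 1 {T}.
    Root C: left subtree has 2 nodes {P, G}, right has 0 { }.
      Root P: left subtree has 0 nodes { }, right has 1 {G}.

X R F C P G T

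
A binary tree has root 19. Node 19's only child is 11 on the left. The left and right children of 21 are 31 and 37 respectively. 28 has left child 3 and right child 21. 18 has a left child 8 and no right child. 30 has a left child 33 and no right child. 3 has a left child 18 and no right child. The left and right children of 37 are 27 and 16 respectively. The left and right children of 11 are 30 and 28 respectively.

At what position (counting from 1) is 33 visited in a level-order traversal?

Level-order visits nodes level by level from the root, left to right within each level.
Level 0: 19
Level 1: 11
Level 2: 30, 28
Level 3: 33, 3, 21
Level 4: 18, 31, 37
Level 5: 8, 27, 16
Full level-order sequence: 19, 11, 30, 28, 33, 3, 21, 18, 31, 37, 8, 27, 16.

5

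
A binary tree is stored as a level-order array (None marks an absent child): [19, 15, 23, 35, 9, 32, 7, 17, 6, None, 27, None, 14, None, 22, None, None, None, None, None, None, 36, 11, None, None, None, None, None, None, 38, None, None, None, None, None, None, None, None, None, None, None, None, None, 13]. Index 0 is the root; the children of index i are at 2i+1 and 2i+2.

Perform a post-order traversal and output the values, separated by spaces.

Post-order visits the left subtree, then the right subtree, then the node.
At 19: go left to 15.
  At 15: go left to 35.
    At 35: go left to 17.
      17 is a leaf — visit 17.
    At 35: go right to 6.
      6 is a leaf — visit 6.
    Visit 35.
  At 15: go right to 9.
    At 9: no left child.
    At 9: go right to 27.
      At 27: go left to 36.
        At 36: go left to 13.
          13 is a leaf — visit 13.
        At 36: no right child.
        Visit 36.
      At 27: go right to 11.
        11 is a leaf — visit 11.
      Visit 27.
    Visit 9.
  Visit 15.
At 19: go right to 23.
  At 23: go left to 32.
    At 32: no left child.
    At 32: go right to 14.
      14 is a leaf — visit 14.
    Visit 32.
  At 23: go right to 7.
    At 7: no left child.
    At 7: go right to 22.
      At 22: go left to 38.
        38 is a leaf — visit 38.
      At 22: no right child.
      Visit 22.
    Visit 7.
  Visit 23.
Visit 19.

17 6 35 13 36 11 27 9 15 14 32 38 22 7 23 19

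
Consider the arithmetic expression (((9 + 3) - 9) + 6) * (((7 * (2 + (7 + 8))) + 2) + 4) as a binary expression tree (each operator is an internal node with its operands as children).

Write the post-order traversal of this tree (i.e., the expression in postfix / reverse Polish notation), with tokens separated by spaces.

Post-order on an expression tree gives postfix notation: for each operator, emit left operand, right operand, then the operator.

9 3 + 9 - 6 + 7 2 7 8 + + * 2 + 4 + *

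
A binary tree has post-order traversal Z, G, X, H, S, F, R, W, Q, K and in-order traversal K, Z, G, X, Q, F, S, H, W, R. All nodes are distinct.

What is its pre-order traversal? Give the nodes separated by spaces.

The last element of post-order is the root; it splits in-order into left and right subtrees.
Root K: left subtree has 0 nodes { }, right has 9 {Z, G, X, Q, F, S, H, W, R}.
  Root Q: left subtree has 3 nodes {Z, G, X}, right has 5 {F, S, H, W, R}.
    Root X: left subtree has 2 nodes {Z, G}, right has 0 { }.
      Root G: left subtree has 1 node {Z}, right has 0 { }.
    Root W: left subtree has 3 nodes {F, S, H}, right has 1 {R}.
      Root F: left subtree has 0 nodes { }, right has 2 {S, H}.
        Root S: left subtree has 0 nodes { }, right has 1 {H}.

K Q X G Z W F S H R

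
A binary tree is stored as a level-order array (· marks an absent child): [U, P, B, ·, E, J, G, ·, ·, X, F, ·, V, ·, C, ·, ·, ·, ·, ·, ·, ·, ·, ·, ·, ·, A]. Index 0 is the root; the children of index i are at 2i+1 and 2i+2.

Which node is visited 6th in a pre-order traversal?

B

Pre-order visits the node, then its left subtree, then its right subtree.
Visit U.
At U: go left to P.
  Visit P.
  At P: no left child.
  At P: go right to E.
    Visit E.
    At E: go left to X.
      X is a leaf — visit X.
    At E: go right to F.
      F is a leaf — visit F.
At U: go right to B.
  Visit B.
  At B: go left to J.
    Visit J.
    At J: no left child.
    At J: go right to V.
      Visit V.
      At V: no left child.
      At V: go right to A.
        A is a leaf — visit A.
  At B: go right to G.
    Visit G.
    At G: no left child.
    At G: go right to C.
      C is a leaf — visit C.
Full pre-order sequence: U, P, E, X, F, B, J, V, A, G, C.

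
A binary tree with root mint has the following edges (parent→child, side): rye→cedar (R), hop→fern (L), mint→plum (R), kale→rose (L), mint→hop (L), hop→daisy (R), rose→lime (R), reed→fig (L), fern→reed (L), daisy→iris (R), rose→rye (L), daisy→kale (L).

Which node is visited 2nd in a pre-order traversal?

Pre-order visits the node, then its left subtree, then its right subtree.
Visit mint.
At mint: go left to hop.
  Visit hop.
  At hop: go left to fern.
    Visit fern.
    At fern: go left to reed.
      Visit reed.
      At reed: go left to fig.
        fig is a leaf — visit fig.
      At reed: no right child.
    At fern: no right child.
  At hop: go right to daisy.
    Visit daisy.
    At daisy: go left to kale.
      Visit kale.
      At kale: go left to rose.
        Visit rose.
        At rose: go left to rye.
          Visit rye.
          At rye: no left child.
          At rye: go right to cedar.
            cedar is a leaf — visit cedar.
        At rose: go right to lime.
          lime is a leaf — visit lime.
      At kale: no right child.
    At daisy: go right to iris.
      iris is a leaf — visit iris.
At mint: go right to plum.
  plum is a leaf — visit plum.
Full pre-order sequence: mint, hop, fern, reed, fig, daisy, kale, rose, rye, cedar, lime, iris, plum.

hop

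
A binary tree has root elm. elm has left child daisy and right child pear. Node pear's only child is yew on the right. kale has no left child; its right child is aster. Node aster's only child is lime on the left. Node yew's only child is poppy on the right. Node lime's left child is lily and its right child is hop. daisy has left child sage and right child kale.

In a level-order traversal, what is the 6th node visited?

yew

Level-order visits nodes level by level from the root, left to right within each level.
Level 0: elm
Level 1: daisy, pear
Level 2: sage, kale, yew
Level 3: aster, poppy
Level 4: lime
Level 5: lily, hop
Full level-order sequence: elm, daisy, pear, sage, kale, yew, aster, poppy, lime, lily, hop.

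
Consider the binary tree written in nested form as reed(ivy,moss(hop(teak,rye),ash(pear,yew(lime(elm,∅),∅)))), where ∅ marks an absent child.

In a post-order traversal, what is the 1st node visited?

ivy

Post-order visits the left subtree, then the right subtree, then the node.
At reed: go left to ivy.
  ivy is a leaf — visit ivy.
At reed: go right to moss.
  At moss: go left to hop.
    At hop: go left to teak.
      teak is a leaf — visit teak.
    At hop: go right to rye.
      rye is a leaf — visit rye.
    Visit hop.
  At moss: go right to ash.
    At ash: go left to pear.
      pear is a leaf — visit pear.
    At ash: go right to yew.
      At yew: go left to lime.
        At lime: go left to elm.
          elm is a leaf — visit elm.
        At lime: no right child.
        Visit lime.
      At yew: no right child.
      Visit yew.
    Visit ash.
  Visit moss.
Visit reed.
Full post-order sequence: ivy, teak, rye, hop, pear, elm, lime, yew, ash, moss, reed.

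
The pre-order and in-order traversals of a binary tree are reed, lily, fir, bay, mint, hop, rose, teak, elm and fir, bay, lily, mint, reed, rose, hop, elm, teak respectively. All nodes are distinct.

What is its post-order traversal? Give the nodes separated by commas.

The first element of pre-order is the root; it splits in-order into left and right subtrees.
Root reed: left subtree has 4 nodes {fir, bay, lily, mint}, right has 4 {rose, hop, elm, teak}.
  Root lily: left subtree has 2 nodes {fir, bay}, right has 1 {mint}.
    Root fir: left subtree has 0 nodes { }, right has 1 {bay}.
  Root hop: left subtree has 1 node {rose}, right has 2 {elm, teak}.
    Root teak: left subtree has 1 node {elm}, right has 0 { }.

bay, fir, mint, lily, rose, elm, teak, hop, reed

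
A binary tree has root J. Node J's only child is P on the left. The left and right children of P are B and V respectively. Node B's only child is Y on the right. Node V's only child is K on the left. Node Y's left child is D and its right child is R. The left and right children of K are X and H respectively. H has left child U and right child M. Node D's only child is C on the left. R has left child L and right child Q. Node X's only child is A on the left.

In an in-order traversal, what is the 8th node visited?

P

In-order visits the left subtree, then the node, then the right subtree.
At J: go left to P.
  At P: go left to B.
    At B: no left child.
    Visit B.
    At B: go right to Y.
      At Y: go left to D.
        At D: go left to C.
          C is a leaf — visit C.
        Visit D.
        At D: no right child.
      Visit Y.
      At Y: go right to R.
        At R: go left to L.
          L is a leaf — visit L.
        Visit R.
        At R: go right to Q.
          Q is a leaf — visit Q.
  Visit P.
  At P: go right to V.
    At V: go left to K.
      At K: go left to X.
        At X: go left to A.
          A is a leaf — visit A.
        Visit X.
        At X: no right child.
      Visit K.
      At K: go right to H.
        At H: go left to U.
          U is a leaf — visit U.
        Visit H.
        At H: go right to M.
          M is a leaf — visit M.
    Visit V.
    At V: no right child.
Visit J.
At J: no right child.
Full in-order sequence: B, C, D, Y, L, R, Q, P, A, X, K, U, H, M, V, J.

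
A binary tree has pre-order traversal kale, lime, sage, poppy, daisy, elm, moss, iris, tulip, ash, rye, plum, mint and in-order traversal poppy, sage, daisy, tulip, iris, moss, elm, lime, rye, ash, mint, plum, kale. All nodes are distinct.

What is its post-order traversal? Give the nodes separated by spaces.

poppy tulip iris moss elm daisy sage rye mint plum ash lime kale

The first element of pre-order is the root; it splits in-order into left and right subtrees.
Root kale: left subtree has 12 nodes {poppy, sage, daisy, tulip, iris, moss, elm, lime, rye, ash, mint, plum}, right has 0 { }.
  Root lime: left subtree has 7 nodes {poppy, sage, daisy, tulip, iris, moss, elm}, right has 4 {rye, ash, mint, plum}.
    Root sage: left subtree has 1 node {poppy}, right has 5 {daisy, tulip, iris, moss, elm}.
      Root daisy: left subtree has 0 nodes { }, right has 4 {tulip, iris, moss, elm}.
        Root elm: left subtree has 3 nodes {tulip, iris, moss}, right has 0 { }.
          Root moss: left subtree has 2 nodes {tulip, iris}, right has 0 { }.
            Root iris: left subtree has 1 node {tulip}, right has 0 { }.
    Root ash: left subtree has 1 node {rye}, right has 2 {mint, plum}.
      Root plum: left subtree has 1 node {mint}, right has 0 { }.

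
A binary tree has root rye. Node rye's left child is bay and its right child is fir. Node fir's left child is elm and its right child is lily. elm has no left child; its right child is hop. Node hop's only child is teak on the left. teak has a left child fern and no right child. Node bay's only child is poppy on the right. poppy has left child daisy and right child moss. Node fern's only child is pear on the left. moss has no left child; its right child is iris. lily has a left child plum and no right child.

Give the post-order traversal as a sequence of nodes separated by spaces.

daisy iris moss poppy bay pear fern teak hop elm plum lily fir rye

Post-order visits the left subtree, then the right subtree, then the node.
At rye: go left to bay.
  At bay: no left child.
  At bay: go right to poppy.
    At poppy: go left to daisy.
      daisy is a leaf — visit daisy.
    At poppy: go right to moss.
      At moss: no left child.
      At moss: go right to iris.
        iris is a leaf — visit iris.
      Visit moss.
    Visit poppy.
  Visit bay.
At rye: go right to fir.
  At fir: go left to elm.
    At elm: no left child.
    At elm: go right to hop.
      At hop: go left to teak.
        At teak: go left to fern.
          At fern: go left to pear.
            pear is a leaf — visit pear.
          At fern: no right child.
          Visit fern.
        At teak: no right child.
        Visit teak.
      At hop: no right child.
      Visit hop.
    Visit elm.
  At fir: go right to lily.
    At lily: go left to plum.
      plum is a leaf — visit plum.
    At lily: no right child.
    Visit lily.
  Visit fir.
Visit rye.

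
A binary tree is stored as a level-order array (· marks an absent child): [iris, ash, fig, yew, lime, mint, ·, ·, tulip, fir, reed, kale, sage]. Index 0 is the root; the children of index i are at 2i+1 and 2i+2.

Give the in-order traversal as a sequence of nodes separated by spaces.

In-order visits the left subtree, then the node, then the right subtree.
At iris: go left to ash.
  At ash: go left to yew.
    At yew: no left child.
    Visit yew.
    At yew: go right to tulip.
      tulip is a leaf — visit tulip.
  Visit ash.
  At ash: go right to lime.
    At lime: go left to fir.
      fir is a leaf — visit fir.
    Visit lime.
    At lime: go right to reed.
      reed is a leaf — visit reed.
Visit iris.
At iris: go right to fig.
  At fig: go left to mint.
    At mint: go left to kale.
      kale is a leaf — visit kale.
    Visit mint.
    At mint: go right to sage.
      sage is a leaf — visit sage.
  Visit fig.
  At fig: no right child.

yew tulip ash fir lime reed iris kale mint sage fig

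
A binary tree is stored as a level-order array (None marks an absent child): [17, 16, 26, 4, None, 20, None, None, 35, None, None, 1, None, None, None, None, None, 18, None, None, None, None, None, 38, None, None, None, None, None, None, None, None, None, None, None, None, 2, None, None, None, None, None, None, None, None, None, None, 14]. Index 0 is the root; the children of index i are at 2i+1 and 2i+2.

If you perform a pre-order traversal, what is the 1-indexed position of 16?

Pre-order visits the node, then its left subtree, then its right subtree.
Visit 17.
At 17: go left to 16.
  Visit 16.
  At 16: go left to 4.
    Visit 4.
    At 4: no left child.
    At 4: go right to 35.
      Visit 35.
      At 35: go left to 18.
        Visit 18.
        At 18: no left child.
        At 18: go right to 2.
          2 is a leaf — visit 2.
      At 35: no right child.
  At 16: no right child.
At 17: go right to 26.
  Visit 26.
  At 26: go left to 20.
    Visit 20.
    At 20: go left to 1.
      Visit 1.
      At 1: go left to 38.
        Visit 38.
        At 38: go left to 14.
          14 is a leaf — visit 14.
        At 38: no right child.
      At 1: no right child.
    At 20: no right child.
  At 26: no right child.
Full pre-order sequence: 17, 16, 4, 35, 18, 2, 26, 20, 1, 38, 14.

2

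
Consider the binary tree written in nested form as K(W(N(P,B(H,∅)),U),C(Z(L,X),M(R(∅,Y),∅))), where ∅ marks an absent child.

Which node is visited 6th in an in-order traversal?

In-order visits the left subtree, then the node, then the right subtree.
At K: go left to W.
  At W: go left to N.
    At N: go left to P.
      P is a leaf — visit P.
    Visit N.
    At N: go right to B.
      At B: go left to H.
        H is a leaf — visit H.
      Visit B.
      At B: no right child.
  Visit W.
  At W: go right to U.
    U is a leaf — visit U.
Visit K.
At K: go right to C.
  At C: go left to Z.
    At Z: go left to L.
      L is a leaf — visit L.
    Visit Z.
    At Z: go right to X.
      X is a leaf — visit X.
  Visit C.
  At C: go right to M.
    At M: go left to R.
      At R: no left child.
      Visit R.
      At R: go right to Y.
        Y is a leaf — visit Y.
    Visit M.
    At M: no right child.
Full in-order sequence: P, N, H, B, W, U, K, L, Z, X, C, R, Y, M.

U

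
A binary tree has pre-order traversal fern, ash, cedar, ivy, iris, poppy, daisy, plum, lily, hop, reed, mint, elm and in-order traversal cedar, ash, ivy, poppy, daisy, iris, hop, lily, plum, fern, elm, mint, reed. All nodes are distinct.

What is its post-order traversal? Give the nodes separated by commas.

cedar, daisy, poppy, hop, lily, plum, iris, ivy, ash, elm, mint, reed, fern

The first element of pre-order is the root; it splits in-order into left and right subtrees.
Root fern: left subtree has 9 nodes {cedar, ash, ivy, poppy, daisy, iris, hop, lily, plum}, right has 3 {elm, mint, reed}.
  Root ash: left subtree has 1 node {cedar}, right has 7 {ivy, poppy, daisy, iris, hop, lily, plum}.
    Root ivy: left subtree has 0 nodes { }, right has 6 {poppy, daisy, iris, hop, lily, plum}.
      Root iris: left subtree has 2 nodes {poppy, daisy}, right has 3 {hop, lily, plum}.
        Root poppy: left subtree has 0 nodes { }, right has 1 {daisy}.
        Root plum: left subtree has 2 nodes {hop, lily}, right has 0 { }.
          Root lily: left subtree has 1 node {hop}, right has 0 { }.
  Root reed: left subtree has 2 nodes {elm, mint}, right has 0 { }.
    Root mint: left subtree has 1 node {elm}, right has 0 { }.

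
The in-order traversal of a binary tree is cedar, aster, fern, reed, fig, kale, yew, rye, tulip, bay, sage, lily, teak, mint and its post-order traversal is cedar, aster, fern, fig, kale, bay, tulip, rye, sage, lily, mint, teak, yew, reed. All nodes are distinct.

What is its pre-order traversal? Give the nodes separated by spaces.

The last element of post-order is the root; it splits in-order into left and right subtrees.
Root reed: left subtree has 3 nodes {cedar, aster, fern}, right has 10 {fig, kale, yew, rye, tulip, bay, sage, lily, teak, mint}.
  Root fern: left subtree has 2 nodes {cedar, aster}, right has 0 { }.
    Root aster: left subtree has 1 node {cedar}, right has 0 { }.
  Root yew: left subtree has 2 nodes {fig, kale}, right has 7 {rye, tulip, bay, sage, lily, teak, mint}.
    Root kale: left subtree has 1 node {fig}, right has 0 { }.
    Root teak: left subtree has 5 nodes {rye, tulip, bay, sage, lily}, right has 1 {mint}.
      Root lily: left subtree has 4 nodes {rye, tulip, bay, sage}, right has 0 { }.
        Root sage: left subtree has 3 nodes {rye, tulip, bay}, right has 0 { }.
          Root rye: left subtree has 0 nodes { }, right has 2 {tulip, bay}.
            Root tulip: left subtree has 0 nodes { }, right has 1 {bay}.

reed fern aster cedar yew kale fig teak lily sage rye tulip bay mint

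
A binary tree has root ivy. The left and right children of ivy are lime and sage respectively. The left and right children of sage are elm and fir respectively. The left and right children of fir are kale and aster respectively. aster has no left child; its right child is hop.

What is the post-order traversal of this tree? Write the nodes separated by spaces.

lime elm kale hop aster fir sage ivy

Post-order visits the left subtree, then the right subtree, then the node.
At ivy: go left to lime.
  lime is a leaf — visit lime.
At ivy: go right to sage.
  At sage: go left to elm.
    elm is a leaf — visit elm.
  At sage: go right to fir.
    At fir: go left to kale.
      kale is a leaf — visit kale.
    At fir: go right to aster.
      At aster: no left child.
      At aster: go right to hop.
        hop is a leaf — visit hop.
      Visit aster.
    Visit fir.
  Visit sage.
Visit ivy.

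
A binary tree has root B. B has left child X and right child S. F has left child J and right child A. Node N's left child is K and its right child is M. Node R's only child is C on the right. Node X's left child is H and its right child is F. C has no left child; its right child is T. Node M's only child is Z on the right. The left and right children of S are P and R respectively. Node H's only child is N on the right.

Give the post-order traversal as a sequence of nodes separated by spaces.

K Z M N H J A F X P T C R S B

Post-order visits the left subtree, then the right subtree, then the node.
At B: go left to X.
  At X: go left to H.
    At H: no left child.
    At H: go right to N.
      At N: go left to K.
        K is a leaf — visit K.
      At N: go right to M.
        At M: no left child.
        At M: go right to Z.
          Z is a leaf — visit Z.
        Visit M.
      Visit N.
    Visit H.
  At X: go right to F.
    At F: go left to J.
      J is a leaf — visit J.
    At F: go right to A.
      A is a leaf — visit A.
    Visit F.
  Visit X.
At B: go right to S.
  At S: go left to P.
    P is a leaf — visit P.
  At S: go right to R.
    At R: no left child.
    At R: go right to C.
      At C: no left child.
      At C: go right to T.
        T is a leaf — visit T.
      Visit C.
    Visit R.
  Visit S.
Visit B.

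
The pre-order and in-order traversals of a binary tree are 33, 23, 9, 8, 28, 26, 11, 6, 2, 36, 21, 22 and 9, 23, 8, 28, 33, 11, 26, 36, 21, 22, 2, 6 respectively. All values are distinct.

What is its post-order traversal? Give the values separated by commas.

9, 28, 8, 23, 11, 22, 21, 36, 2, 6, 26, 33

The first element of pre-order is the root; it splits in-order into left and right subtrees.
Root 33: left subtree has 4 nodes {9, 23, 8, 28}, right has 7 {11, 26, 36, 21, 22, 2, 6}.
  Root 23: left subtree has 1 node {9}, right has 2 {8, 28}.
    Root 8: left subtree has 0 nodes { }, right has 1 {28}.
  Root 26: left subtree has 1 node {11}, right has 5 {36, 21, 22, 2, 6}.
    Root 6: left subtree has 4 nodes {36, 21, 22, 2}, right has 0 { }.
      Root 2: left subtree has 3 nodes {36, 21, 22}, right has 0 { }.
        Root 36: left subtree has 0 nodes { }, right has 2 {21, 22}.
          Root 21: left subtree has 0 nodes { }, right has 1 {22}.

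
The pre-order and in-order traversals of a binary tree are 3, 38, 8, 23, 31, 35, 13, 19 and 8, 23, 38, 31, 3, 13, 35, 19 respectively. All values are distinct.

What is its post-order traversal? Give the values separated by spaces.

23 8 31 38 13 19 35 3

The first element of pre-order is the root; it splits in-order into left and right subtrees.
Root 3: left subtree has 4 nodes {8, 23, 38, 31}, right has 3 {13, 35, 19}.
  Root 38: left subtree has 2 nodes {8, 23}, right has 1 {31}.
    Root 8: left subtree has 0 nodes { }, right has 1 {23}.
  Root 35: left subtree has 1 node {13}, right has 1 {19}.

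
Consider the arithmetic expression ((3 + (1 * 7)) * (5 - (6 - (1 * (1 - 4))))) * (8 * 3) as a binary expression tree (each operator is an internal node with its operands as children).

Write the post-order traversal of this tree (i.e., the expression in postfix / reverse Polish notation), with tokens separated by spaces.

3 1 7 * + 5 6 1 1 4 - * - - * 8 3 * *

Post-order on an expression tree gives postfix notation: for each operator, emit left operand, right operand, then the operator.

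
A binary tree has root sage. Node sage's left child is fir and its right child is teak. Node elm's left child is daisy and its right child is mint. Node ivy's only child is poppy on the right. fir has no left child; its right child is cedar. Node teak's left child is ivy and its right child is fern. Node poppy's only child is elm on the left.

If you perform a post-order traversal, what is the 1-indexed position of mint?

Post-order visits the left subtree, then the right subtree, then the node.
At sage: go left to fir.
  At fir: no left child.
  At fir: go right to cedar.
    cedar is a leaf — visit cedar.
  Visit fir.
At sage: go right to teak.
  At teak: go left to ivy.
    At ivy: no left child.
    At ivy: go right to poppy.
      At poppy: go left to elm.
        At elm: go left to daisy.
          daisy is a leaf — visit daisy.
        At elm: go right to mint.
          mint is a leaf — visit mint.
        Visit elm.
      At poppy: no right child.
      Visit poppy.
    Visit ivy.
  At teak: go right to fern.
    fern is a leaf — visit fern.
  Visit teak.
Visit sage.
Full post-order sequence: cedar, fir, daisy, mint, elm, poppy, ivy, fern, teak, sage.

4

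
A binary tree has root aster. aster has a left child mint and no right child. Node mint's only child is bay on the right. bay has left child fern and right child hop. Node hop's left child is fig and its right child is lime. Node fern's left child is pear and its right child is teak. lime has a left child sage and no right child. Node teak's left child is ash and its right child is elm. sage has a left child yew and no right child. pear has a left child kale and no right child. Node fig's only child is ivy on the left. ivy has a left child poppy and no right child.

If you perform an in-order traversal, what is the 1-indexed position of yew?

In-order visits the left subtree, then the node, then the right subtree.
At aster: go left to mint.
  At mint: no left child.
  Visit mint.
  At mint: go right to bay.
    At bay: go left to fern.
      At fern: go left to pear.
        At pear: go left to kale.
          kale is a leaf — visit kale.
        Visit pear.
        At pear: no right child.
      Visit fern.
      At fern: go right to teak.
        At teak: go left to ash.
          ash is a leaf — visit ash.
        Visit teak.
        At teak: go right to elm.
          elm is a leaf — visit elm.
    Visit bay.
    At bay: go right to hop.
      At hop: go left to fig.
        At fig: go left to ivy.
          At ivy: go left to poppy.
            poppy is a leaf — visit poppy.
          Visit ivy.
          At ivy: no right child.
        Visit fig.
        At fig: no right child.
      Visit hop.
      At hop: go right to lime.
        At lime: go left to sage.
          At sage: go left to yew.
            yew is a leaf — visit yew.
          Visit sage.
          At sage: no right child.
        Visit lime.
        At lime: no right child.
Visit aster.
At aster: no right child.
Full in-order sequence: mint, kale, pear, fern, ash, teak, elm, bay, poppy, ivy, fig, hop, yew, sage, lime, aster.

13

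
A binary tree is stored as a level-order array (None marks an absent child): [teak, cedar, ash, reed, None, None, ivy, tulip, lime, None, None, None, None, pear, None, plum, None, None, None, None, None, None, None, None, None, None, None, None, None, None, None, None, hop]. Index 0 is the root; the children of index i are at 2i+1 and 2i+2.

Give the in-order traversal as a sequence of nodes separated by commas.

plum, hop, tulip, reed, lime, cedar, teak, ash, pear, ivy

In-order visits the left subtree, then the node, then the right subtree.
At teak: go left to cedar.
  At cedar: go left to reed.
    At reed: go left to tulip.
      At tulip: go left to plum.
        At plum: no left child.
        Visit plum.
        At plum: go right to hop.
          hop is a leaf — visit hop.
      Visit tulip.
      At tulip: no right child.
    Visit reed.
    At reed: go right to lime.
      lime is a leaf — visit lime.
  Visit cedar.
  At cedar: no right child.
Visit teak.
At teak: go right to ash.
  At ash: no left child.
  Visit ash.
  At ash: go right to ivy.
    At ivy: go left to pear.
      pear is a leaf — visit pear.
    Visit ivy.
    At ivy: no right child.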